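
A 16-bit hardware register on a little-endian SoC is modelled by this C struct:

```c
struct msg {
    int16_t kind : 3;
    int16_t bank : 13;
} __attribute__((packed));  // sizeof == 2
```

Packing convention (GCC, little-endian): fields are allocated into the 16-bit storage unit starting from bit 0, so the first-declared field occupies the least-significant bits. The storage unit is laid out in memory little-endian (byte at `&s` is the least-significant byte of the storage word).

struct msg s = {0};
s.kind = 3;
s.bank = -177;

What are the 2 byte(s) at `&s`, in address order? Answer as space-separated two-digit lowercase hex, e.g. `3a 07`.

7b fa

[0+:3] kind=3 & 0x7 = 0x3; word=0x0003
[3+:13] bank=-177 & 0x1fff = 0x1f4f; word=0xfa7b
word = 0xfa7b → little-endian bytes:
  [0]=0x7b  [1]=0xfa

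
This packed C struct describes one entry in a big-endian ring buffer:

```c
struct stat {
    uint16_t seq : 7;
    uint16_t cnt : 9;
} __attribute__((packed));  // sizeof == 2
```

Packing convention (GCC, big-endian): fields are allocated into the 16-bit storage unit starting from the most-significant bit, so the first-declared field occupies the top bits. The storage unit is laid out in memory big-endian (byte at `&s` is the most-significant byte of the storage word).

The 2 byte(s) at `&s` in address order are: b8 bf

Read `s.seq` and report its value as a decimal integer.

[0]=0xb8 [1]=0xbf (big-endian) → word 0xb8bf
seq [9+:7] = (word>>9) & 0x7f = 92  ←
cnt [0+:9] = (word>>0) & 0x1ff = 191

92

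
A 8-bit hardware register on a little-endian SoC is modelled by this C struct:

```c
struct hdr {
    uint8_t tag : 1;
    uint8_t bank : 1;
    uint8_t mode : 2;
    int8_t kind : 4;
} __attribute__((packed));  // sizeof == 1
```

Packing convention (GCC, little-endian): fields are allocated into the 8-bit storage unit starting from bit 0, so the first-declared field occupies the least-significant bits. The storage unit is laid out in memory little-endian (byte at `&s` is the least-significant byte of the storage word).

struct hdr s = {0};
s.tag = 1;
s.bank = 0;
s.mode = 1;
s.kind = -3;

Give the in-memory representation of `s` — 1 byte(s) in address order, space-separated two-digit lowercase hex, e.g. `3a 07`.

[0+:1] tag=1 & 0x1 = 0x1; word=0x01
[1+:1] bank=0 & 0x1 = 0x0; word=0x01
[2+:2] mode=1 & 0x3 = 0x1; word=0x05
[4+:4] kind=-3 & 0xf = 0xd; word=0xd5
word = 0xd5 → little-endian bytes:
  [0]=0xd5

d5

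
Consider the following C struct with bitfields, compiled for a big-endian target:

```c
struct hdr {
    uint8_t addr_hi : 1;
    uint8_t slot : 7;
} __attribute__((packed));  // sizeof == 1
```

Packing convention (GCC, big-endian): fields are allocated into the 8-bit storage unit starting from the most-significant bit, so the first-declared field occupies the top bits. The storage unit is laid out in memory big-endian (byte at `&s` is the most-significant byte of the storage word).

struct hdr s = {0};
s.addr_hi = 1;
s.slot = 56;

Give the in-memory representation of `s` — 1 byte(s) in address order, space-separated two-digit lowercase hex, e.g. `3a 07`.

b8

addr_hi (1b) val=1 bits=0x1 at bit 7: 0x80
slot (7b) val=56 bits=0x38 at bit 0: 0xb8
word = 0xb8 → big-endian bytes:
  [0]=0xb8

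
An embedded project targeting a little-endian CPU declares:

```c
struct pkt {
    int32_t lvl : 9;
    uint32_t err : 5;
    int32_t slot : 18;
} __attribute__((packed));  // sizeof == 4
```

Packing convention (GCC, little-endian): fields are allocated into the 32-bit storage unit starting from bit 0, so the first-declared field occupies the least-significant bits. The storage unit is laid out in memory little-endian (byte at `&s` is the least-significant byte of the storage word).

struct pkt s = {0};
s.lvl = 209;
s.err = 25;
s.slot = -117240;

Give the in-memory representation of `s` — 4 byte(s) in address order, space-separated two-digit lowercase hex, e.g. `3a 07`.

d1 32 82 8d

lvl:9 = 209 → 0xd1 << 0 → word 0x000000d1
err:5 = 25 → 0x19 << 9 → word 0x000032d1
slot:18 = -117240 → 0x23608 << 14 → word 0x8d8232d1
word = 0x8d8232d1 → little-endian bytes:
  [0]=0xd1  [1]=0x32  [2]=0x82  [3]=0x8d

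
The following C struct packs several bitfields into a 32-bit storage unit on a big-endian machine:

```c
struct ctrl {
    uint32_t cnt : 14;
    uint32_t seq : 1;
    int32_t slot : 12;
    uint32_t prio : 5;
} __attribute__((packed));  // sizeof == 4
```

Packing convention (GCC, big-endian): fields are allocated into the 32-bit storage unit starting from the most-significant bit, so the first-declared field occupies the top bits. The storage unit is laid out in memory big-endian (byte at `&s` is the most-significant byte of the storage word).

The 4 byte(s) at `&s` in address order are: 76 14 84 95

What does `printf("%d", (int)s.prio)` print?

[0]=0x76 [1]=0x14 [2]=0x84 [3]=0x95 (big-endian) → word 0x76148495
cnt [18+:14] = (word>>18) & 0x3fff = 7557
seq [17+:1] = (word>>17) & 0x1 = 0
slot [5+:12] = (word>>5) & 0xfff = 1060
prio [0+:5] = (word>>0) & 0x1f = 21  ←

21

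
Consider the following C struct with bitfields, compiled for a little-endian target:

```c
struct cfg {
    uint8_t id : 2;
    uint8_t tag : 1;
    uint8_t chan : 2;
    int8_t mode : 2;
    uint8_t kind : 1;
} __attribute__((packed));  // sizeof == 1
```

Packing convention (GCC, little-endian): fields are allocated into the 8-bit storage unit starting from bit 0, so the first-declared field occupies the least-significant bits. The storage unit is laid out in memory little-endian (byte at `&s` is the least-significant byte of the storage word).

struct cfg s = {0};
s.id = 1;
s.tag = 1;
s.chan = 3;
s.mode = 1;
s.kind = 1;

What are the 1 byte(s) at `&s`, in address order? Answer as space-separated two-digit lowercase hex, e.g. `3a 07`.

bd

id (2b) val=1 bits=0x1 at bit 0: 0x01
tag (1b) val=1 bits=0x1 at bit 2: 0x05
chan (2b) val=3 bits=0x3 at bit 3: 0x1d
mode (2b) val=1 bits=0x1 at bit 5: 0x3d
kind (1b) val=1 bits=0x1 at bit 7: 0xbd
word = 0xbd → little-endian bytes:
  [0]=0xbd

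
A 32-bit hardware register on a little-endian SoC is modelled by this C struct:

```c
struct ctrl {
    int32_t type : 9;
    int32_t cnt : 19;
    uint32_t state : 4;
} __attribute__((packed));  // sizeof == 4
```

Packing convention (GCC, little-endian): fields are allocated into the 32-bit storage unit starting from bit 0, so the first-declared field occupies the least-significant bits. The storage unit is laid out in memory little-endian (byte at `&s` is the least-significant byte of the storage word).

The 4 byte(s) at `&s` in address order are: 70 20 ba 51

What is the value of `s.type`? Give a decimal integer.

[0]=0x70 [1]=0x20 [2]=0xba [3]=0x51 (little-endian) → word 0x51ba2070
type [0+:9] = (word>>0) & 0x1ff = 112  ←
cnt [9+:19] = (word>>9) & 0x7ffff = 56592
state [28+:4] = (word>>28) & 0xf = 5
type signed 9b, MSB=0: value = 112

112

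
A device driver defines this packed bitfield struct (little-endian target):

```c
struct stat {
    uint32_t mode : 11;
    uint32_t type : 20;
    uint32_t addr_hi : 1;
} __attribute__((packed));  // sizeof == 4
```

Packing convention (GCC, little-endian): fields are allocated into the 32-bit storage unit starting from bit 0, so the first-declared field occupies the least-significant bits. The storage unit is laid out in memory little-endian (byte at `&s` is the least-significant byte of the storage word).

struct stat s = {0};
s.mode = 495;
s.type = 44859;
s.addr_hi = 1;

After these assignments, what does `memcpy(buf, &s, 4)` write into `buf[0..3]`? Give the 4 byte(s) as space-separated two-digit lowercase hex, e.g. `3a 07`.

ef d9 79 85

mode (11b) val=495 bits=0x1ef at bit 0: 0x000001ef
type (20b) val=44859 bits=0xaf3b at bit 11: 0x0579d9ef
addr_hi (1b) val=1 bits=0x1 at bit 31: 0x8579d9ef
word = 0x8579d9ef → little-endian bytes:
  [0]=0xef  [1]=0xd9  [2]=0x79  [3]=0x85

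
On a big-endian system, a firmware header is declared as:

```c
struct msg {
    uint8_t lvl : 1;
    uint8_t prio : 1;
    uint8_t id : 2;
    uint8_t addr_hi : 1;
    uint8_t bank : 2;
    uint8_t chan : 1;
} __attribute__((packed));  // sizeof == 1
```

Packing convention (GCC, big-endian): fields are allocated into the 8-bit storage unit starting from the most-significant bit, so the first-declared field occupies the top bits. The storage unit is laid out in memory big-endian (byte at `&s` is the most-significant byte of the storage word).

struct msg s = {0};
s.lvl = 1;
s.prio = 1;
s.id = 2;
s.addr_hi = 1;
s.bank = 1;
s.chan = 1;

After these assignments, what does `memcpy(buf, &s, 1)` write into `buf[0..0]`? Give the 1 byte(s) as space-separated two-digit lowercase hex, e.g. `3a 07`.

[7+:1] lvl=1 & 0x1 = 0x1; word=0x80
[6+:1] prio=1 & 0x1 = 0x1; word=0xc0
[4+:2] id=2 & 0x3 = 0x2; word=0xe0
[3+:1] addr_hi=1 & 0x1 = 0x1; word=0xe8
[1+:2] bank=1 & 0x3 = 0x1; word=0xea
[0+:1] chan=1 & 0x1 = 0x1; word=0xeb
word = 0xeb → big-endian bytes:
  [0]=0xeb

eb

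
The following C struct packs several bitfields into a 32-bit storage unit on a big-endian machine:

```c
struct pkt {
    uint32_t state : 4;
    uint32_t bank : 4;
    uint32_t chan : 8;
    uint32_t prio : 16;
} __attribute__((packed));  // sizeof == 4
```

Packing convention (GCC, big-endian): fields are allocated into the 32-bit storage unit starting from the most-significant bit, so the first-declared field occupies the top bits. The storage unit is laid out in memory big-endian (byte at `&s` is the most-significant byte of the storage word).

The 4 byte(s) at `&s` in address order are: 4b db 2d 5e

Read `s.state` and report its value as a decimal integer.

[0]=0x4b [1]=0xdb [2]=0x2d [3]=0x5e (big-endian) → word 0x4bdb2d5e
state:4 @ bit 28 → (0x4bdb2d5e>>28)&0xf = 0x4  ←
bank:4 @ bit 24 → (0x4bdb2d5e>>24)&0xf = 0xb
chan:8 @ bit 16 → (0x4bdb2d5e>>16)&0xff = 0xdb
prio:16 @ bit 0 → (0x4bdb2d5e>>0)&0xffff = 0x2d5e

4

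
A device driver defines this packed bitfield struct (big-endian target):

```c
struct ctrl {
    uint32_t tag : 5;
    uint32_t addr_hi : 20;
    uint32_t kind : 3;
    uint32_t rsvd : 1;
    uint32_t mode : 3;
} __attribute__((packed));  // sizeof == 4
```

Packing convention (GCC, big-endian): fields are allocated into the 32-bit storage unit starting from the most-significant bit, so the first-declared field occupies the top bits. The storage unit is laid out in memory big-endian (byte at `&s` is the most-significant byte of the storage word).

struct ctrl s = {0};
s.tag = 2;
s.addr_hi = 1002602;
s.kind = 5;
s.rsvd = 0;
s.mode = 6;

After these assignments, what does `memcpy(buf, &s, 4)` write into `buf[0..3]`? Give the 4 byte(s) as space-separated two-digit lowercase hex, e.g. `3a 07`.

tag (5b) val=2 bits=0x2 at bit 27: 0x10000000
addr_hi (20b) val=1002602 bits=0xf4c6a at bit 7: 0x17a63500
kind (3b) val=5 bits=0x5 at bit 4: 0x17a63550
rsvd (1b) val=0 bits=0x0 at bit 3: 0x17a63550
mode (3b) val=6 bits=0x6 at bit 0: 0x17a63556
word = 0x17a63556 → big-endian bytes:
  [0]=0x17  [1]=0xa6  [2]=0x35  [3]=0x56

17 a6 35 56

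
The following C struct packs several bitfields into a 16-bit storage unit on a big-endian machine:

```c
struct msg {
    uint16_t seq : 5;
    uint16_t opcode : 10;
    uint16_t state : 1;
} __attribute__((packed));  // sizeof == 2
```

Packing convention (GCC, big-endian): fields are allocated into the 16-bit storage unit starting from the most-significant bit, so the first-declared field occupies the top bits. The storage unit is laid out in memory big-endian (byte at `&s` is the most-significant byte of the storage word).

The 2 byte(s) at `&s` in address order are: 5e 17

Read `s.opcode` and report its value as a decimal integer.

779

[0]=0x5e [1]=0x17 (big-endian) → word 0x5e17
seq [11+:5] = (word>>11) & 0x1f = 11
opcode [1+:10] = (word>>1) & 0x3ff = 779  ←
state [0+:1] = (word>>0) & 0x1 = 1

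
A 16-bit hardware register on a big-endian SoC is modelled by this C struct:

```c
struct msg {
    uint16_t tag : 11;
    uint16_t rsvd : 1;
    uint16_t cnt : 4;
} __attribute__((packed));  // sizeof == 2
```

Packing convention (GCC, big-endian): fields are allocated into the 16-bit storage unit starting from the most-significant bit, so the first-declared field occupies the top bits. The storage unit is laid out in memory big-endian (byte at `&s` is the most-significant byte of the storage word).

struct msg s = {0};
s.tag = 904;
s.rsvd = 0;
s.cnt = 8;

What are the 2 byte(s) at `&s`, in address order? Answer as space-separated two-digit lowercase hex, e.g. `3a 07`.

tag:11 = 904 → 0x388 << 5 → word 0x7100
rsvd:1 = 0 → 0x0 << 4 → word 0x7100
cnt:4 = 8 → 0x8 << 0 → word 0x7108
word = 0x7108 → big-endian bytes:
  [0]=0x71  [1]=0x08

71 08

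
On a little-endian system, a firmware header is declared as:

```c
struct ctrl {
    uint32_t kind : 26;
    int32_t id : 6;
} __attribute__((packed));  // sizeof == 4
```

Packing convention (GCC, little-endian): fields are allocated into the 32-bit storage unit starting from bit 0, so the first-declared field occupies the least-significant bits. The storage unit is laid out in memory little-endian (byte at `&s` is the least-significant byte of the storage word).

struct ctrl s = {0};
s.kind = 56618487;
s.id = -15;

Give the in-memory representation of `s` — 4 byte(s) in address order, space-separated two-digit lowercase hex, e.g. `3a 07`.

f7 ed 5f c7

kind:26 = 56618487 → 0x35fedf7 << 0 → word 0x035fedf7
id:6 = -15 → 0x31 << 26 → word 0xc75fedf7
word = 0xc75fedf7 → little-endian bytes:
  [0]=0xf7  [1]=0xed  [2]=0x5f  [3]=0xc7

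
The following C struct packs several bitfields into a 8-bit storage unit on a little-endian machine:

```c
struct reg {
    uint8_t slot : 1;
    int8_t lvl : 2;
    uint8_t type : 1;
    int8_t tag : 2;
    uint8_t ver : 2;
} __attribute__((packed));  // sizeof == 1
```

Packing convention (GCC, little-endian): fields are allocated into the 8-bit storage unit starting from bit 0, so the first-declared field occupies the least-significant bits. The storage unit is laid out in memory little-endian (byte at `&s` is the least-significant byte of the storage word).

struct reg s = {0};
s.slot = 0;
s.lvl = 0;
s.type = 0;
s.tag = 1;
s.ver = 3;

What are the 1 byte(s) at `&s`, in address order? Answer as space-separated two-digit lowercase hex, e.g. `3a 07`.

slot (1b) val=0 bits=0x0 at bit 0: 0x00
lvl (2b) val=0 bits=0x0 at bit 1: 0x00
type (1b) val=0 bits=0x0 at bit 3: 0x00
tag (2b) val=1 bits=0x1 at bit 4: 0x10
ver (2b) val=3 bits=0x3 at bit 6: 0xd0
word = 0xd0 → little-endian bytes:
  [0]=0xd0

d0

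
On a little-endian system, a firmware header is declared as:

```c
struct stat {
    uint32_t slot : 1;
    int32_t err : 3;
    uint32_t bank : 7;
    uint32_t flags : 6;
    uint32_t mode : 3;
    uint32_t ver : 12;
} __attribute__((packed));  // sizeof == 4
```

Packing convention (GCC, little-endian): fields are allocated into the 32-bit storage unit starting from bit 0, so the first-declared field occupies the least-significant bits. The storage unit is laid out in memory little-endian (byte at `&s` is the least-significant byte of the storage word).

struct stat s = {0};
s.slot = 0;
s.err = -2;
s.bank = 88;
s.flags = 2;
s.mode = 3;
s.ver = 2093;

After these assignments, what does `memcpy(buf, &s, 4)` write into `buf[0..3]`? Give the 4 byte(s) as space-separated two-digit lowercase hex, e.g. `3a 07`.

slot (1b) val=0 bits=0x0 at bit 0: 0x00000000
err (3b) val=-2 bits=0x6 at bit 1: 0x0000000c
bank (7b) val=88 bits=0x58 at bit 4: 0x0000058c
flags (6b) val=2 bits=0x2 at bit 11: 0x0000158c
mode (3b) val=3 bits=0x3 at bit 17: 0x0006158c
ver (12b) val=2093 bits=0x82d at bit 20: 0x82d6158c
word = 0x82d6158c → little-endian bytes:
  [0]=0x8c  [1]=0x15  [2]=0xd6  [3]=0x82

8c 15 d6 82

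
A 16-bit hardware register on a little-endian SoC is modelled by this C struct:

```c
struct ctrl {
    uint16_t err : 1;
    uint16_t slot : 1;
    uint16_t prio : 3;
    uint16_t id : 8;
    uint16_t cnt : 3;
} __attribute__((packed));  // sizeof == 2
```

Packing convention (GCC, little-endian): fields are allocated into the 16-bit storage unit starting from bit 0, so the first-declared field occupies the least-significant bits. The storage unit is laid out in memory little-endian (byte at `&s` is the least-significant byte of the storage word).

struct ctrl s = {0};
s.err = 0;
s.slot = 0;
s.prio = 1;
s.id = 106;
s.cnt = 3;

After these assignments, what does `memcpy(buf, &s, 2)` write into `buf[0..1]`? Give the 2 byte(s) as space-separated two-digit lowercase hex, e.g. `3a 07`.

44 6d

err (1b) val=0 bits=0x0 at bit 0: 0x0000
slot (1b) val=0 bits=0x0 at bit 1: 0x0000
prio (3b) val=1 bits=0x1 at bit 2: 0x0004
id (8b) val=106 bits=0x6a at bit 5: 0x0d44
cnt (3b) val=3 bits=0x3 at bit 13: 0x6d44
word = 0x6d44 → little-endian bytes:
  [0]=0x44  [1]=0x6d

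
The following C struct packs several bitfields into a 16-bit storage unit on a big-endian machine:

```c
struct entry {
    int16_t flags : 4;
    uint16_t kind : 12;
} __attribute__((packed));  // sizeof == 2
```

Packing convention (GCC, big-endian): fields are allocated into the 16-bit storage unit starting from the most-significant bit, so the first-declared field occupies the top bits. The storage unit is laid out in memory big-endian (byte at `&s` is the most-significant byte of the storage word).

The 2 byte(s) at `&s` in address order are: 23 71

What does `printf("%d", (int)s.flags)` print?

2

[0]=0x23 [1]=0x71 (big-endian) → word 0x2371
flags [12+:4] = (word>>12) & 0xf = 2  ←
kind [0+:12] = (word>>0) & 0xfff = 881
flags signed 4b, MSB=0: value = 2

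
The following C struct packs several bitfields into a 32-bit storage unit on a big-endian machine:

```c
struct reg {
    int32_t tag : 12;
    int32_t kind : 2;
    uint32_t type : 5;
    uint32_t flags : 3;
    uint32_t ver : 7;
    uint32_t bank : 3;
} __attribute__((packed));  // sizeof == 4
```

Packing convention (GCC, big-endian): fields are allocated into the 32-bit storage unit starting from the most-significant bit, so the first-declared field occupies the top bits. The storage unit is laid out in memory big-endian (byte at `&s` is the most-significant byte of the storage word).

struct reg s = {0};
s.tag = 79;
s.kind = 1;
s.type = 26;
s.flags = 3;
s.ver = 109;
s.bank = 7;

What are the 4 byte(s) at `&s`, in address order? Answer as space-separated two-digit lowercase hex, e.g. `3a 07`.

tag (12b) val=79 bits=0x4f at bit 20: 0x04f00000
kind (2b) val=1 bits=0x1 at bit 18: 0x04f40000
type (5b) val=26 bits=0x1a at bit 13: 0x04f74000
flags (3b) val=3 bits=0x3 at bit 10: 0x04f74c00
ver (7b) val=109 bits=0x6d at bit 3: 0x04f74f68
bank (3b) val=7 bits=0x7 at bit 0: 0x04f74f6f
word = 0x04f74f6f → big-endian bytes:
  [0]=0x04  [1]=0xf7  [2]=0x4f  [3]=0x6f

04 f7 4f 6f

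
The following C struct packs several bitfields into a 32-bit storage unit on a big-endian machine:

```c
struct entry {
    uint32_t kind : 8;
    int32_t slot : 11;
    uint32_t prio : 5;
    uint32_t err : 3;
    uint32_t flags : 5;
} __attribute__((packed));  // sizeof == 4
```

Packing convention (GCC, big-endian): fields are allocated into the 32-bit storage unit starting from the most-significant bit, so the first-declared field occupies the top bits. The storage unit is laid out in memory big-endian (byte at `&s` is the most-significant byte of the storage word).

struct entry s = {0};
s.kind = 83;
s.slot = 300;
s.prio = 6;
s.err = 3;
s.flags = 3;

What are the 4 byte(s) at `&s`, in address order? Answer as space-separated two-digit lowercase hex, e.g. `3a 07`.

53 25 86 63

kind (8b) val=83 bits=0x53 at bit 24: 0x53000000
slot (11b) val=300 bits=0x12c at bit 13: 0x53258000
prio (5b) val=6 bits=0x6 at bit 8: 0x53258600
err (3b) val=3 bits=0x3 at bit 5: 0x53258660
flags (5b) val=3 bits=0x3 at bit 0: 0x53258663
word = 0x53258663 → big-endian bytes:
  [0]=0x53  [1]=0x25  [2]=0x86  [3]=0x63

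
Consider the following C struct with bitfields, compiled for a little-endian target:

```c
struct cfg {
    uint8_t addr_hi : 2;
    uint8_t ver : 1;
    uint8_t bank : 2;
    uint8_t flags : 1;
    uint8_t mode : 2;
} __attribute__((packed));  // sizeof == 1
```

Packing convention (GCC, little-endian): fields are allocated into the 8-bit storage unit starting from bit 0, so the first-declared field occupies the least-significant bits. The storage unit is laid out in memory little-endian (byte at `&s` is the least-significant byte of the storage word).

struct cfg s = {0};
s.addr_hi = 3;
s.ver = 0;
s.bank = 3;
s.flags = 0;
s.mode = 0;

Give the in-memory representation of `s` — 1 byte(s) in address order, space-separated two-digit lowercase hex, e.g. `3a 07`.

1b

addr_hi (2b) val=3 bits=0x3 at bit 0: 0x03
ver (1b) val=0 bits=0x0 at bit 2: 0x03
bank (2b) val=3 bits=0x3 at bit 3: 0x1b
flags (1b) val=0 bits=0x0 at bit 5: 0x1b
mode (2b) val=0 bits=0x0 at bit 6: 0x1b
word = 0x1b → little-endian bytes:
  [0]=0x1b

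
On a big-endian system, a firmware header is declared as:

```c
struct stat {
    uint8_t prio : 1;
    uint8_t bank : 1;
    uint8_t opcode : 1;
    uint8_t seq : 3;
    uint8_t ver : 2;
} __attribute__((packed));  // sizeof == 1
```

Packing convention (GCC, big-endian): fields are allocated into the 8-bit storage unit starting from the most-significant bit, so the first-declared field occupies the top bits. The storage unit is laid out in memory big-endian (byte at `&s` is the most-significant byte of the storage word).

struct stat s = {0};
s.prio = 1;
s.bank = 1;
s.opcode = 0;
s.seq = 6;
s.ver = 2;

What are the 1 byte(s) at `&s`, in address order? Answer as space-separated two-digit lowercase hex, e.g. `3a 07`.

[7+:1] prio=1 & 0x1 = 0x1; word=0x80
[6+:1] bank=1 & 0x1 = 0x1; word=0xc0
[5+:1] opcode=0 & 0x1 = 0x0; word=0xc0
[2+:3] seq=6 & 0x7 = 0x6; word=0xd8
[0+:2] ver=2 & 0x3 = 0x2; word=0xda
word = 0xda → big-endian bytes:
  [0]=0xda

da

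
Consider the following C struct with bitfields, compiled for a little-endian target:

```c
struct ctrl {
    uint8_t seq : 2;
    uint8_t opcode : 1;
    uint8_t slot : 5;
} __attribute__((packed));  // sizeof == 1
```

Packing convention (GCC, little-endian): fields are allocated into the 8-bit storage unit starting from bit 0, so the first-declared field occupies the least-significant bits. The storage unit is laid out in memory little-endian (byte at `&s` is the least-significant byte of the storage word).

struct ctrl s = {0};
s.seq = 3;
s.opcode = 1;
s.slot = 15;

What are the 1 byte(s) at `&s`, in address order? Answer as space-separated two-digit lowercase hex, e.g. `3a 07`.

7f

seq:2 = 3 → 0x3 << 0 → word 0x03
opcode:1 = 1 → 0x1 << 2 → word 0x07
slot:5 = 15 → 0xf << 3 → word 0x7f
word = 0x7f → little-endian bytes:
  [0]=0x7f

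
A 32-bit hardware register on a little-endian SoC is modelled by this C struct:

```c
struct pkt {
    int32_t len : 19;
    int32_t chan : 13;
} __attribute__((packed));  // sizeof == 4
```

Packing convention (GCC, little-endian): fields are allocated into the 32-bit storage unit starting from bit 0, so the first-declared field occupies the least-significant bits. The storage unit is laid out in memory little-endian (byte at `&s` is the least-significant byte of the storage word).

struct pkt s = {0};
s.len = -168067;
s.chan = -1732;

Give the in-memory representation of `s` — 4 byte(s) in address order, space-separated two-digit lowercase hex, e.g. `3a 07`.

len (19b) val=-168067 bits=0x56f7d at bit 0: 0x00056f7d
chan (13b) val=-1732 bits=0x193c at bit 19: 0xc9e56f7d
word = 0xc9e56f7d → little-endian bytes:
  [0]=0x7d  [1]=0x6f  [2]=0xe5  [3]=0xc9

7d 6f e5 c9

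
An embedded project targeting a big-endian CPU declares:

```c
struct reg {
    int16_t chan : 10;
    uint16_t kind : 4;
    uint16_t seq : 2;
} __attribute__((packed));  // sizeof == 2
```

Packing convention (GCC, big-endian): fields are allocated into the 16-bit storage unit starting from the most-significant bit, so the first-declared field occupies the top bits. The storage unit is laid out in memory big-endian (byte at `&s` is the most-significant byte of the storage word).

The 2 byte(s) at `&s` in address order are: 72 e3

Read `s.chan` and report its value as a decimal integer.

459

[0]=0x72 [1]=0xe3 (big-endian) → word 0x72e3
chan:10 @ bit 6 → (0x72e3>>6)&0x3ff = 0x1cb  ←
kind:4 @ bit 2 → (0x72e3>>2)&0xf = 0x8
seq:2 @ bit 0 → (0x72e3>>0)&0x3 = 0x3
chan signed 10b, MSB=0: value = 459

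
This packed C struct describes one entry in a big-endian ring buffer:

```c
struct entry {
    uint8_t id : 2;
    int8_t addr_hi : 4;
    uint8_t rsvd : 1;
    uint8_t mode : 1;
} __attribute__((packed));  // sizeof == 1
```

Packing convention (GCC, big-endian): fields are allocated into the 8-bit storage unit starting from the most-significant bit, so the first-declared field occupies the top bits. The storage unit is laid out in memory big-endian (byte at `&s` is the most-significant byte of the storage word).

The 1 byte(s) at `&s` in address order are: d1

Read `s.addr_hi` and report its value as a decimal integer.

[0]=0xd1 (big-endian) → word 0xd1
id [6+:2] = (word>>6) & 0x3 = 3
addr_hi [2+:4] = (word>>2) & 0xf = 4  ←
rsvd [1+:1] = (word>>1) & 0x1 = 0
mode [0+:1] = (word>>0) & 0x1 = 1
addr_hi signed 4b, MSB=0: value = 4

4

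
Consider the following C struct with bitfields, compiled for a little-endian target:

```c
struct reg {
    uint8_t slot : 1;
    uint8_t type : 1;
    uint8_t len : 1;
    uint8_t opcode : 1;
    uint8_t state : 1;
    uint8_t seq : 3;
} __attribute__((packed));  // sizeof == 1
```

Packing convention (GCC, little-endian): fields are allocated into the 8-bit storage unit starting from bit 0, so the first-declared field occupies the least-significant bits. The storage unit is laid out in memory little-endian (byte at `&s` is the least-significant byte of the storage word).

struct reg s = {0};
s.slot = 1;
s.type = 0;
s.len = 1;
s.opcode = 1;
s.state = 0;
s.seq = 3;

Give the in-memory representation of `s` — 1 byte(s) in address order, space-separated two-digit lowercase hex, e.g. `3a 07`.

6d

slot (1b) val=1 bits=0x1 at bit 0: 0x01
type (1b) val=0 bits=0x0 at bit 1: 0x01
len (1b) val=1 bits=0x1 at bit 2: 0x05
opcode (1b) val=1 bits=0x1 at bit 3: 0x0d
state (1b) val=0 bits=0x0 at bit 4: 0x0d
seq (3b) val=3 bits=0x3 at bit 5: 0x6d
word = 0x6d → little-endian bytes:
  [0]=0x6d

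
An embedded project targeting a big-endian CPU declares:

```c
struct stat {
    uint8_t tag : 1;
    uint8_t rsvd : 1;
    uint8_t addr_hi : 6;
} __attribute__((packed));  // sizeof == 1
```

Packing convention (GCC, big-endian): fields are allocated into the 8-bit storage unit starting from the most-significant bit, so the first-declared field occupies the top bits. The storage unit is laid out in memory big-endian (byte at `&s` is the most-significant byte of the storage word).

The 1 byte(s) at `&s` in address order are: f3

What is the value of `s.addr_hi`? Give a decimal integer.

[0]=0xf3 (big-endian) → word 0xf3
tag [7+:1] = (word>>7) & 0x1 = 1
rsvd [6+:1] = (word>>6) & 0x1 = 1
addr_hi [0+:6] = (word>>0) & 0x3f = 51  ←

51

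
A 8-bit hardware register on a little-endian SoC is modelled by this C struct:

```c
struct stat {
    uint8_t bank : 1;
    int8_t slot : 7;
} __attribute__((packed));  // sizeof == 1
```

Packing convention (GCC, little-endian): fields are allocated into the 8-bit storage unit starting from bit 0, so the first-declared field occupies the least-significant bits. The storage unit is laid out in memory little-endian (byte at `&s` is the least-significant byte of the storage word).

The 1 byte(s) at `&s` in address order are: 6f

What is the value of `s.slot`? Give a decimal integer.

55

[0]=0x6f (little-endian) → word 0x6f
bank [0+:1] = (word>>0) & 0x1 = 1
slot [1+:7] = (word>>1) & 0x7f = 55  ←
slot signed 7b, MSB=0: value = 55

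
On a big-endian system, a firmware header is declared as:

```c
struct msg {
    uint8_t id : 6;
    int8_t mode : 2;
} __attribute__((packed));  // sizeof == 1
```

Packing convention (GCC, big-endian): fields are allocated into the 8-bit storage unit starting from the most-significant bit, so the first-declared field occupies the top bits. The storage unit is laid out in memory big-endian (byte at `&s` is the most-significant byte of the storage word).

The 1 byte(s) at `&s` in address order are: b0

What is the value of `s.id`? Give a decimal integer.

[0]=0xb0 (big-endian) → word 0xb0
id [2+:6] = (word>>2) & 0x3f = 44  ←
mode [0+:2] = (word>>0) & 0x3 = 0

44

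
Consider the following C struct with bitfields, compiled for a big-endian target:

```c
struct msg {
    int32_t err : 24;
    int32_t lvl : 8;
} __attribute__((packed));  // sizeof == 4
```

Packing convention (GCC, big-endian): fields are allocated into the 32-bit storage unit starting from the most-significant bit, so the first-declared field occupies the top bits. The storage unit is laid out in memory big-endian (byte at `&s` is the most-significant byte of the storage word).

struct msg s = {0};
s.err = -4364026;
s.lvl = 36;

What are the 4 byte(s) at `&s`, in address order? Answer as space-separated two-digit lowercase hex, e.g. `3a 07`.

err:24 = -4364026 → 0xbd6906 << 8 → word 0xbd690600
lvl:8 = 36 → 0x24 << 0 → word 0xbd690624
word = 0xbd690624 → big-endian bytes:
  [0]=0xbd  [1]=0x69  [2]=0x06  [3]=0x24

bd 69 06 24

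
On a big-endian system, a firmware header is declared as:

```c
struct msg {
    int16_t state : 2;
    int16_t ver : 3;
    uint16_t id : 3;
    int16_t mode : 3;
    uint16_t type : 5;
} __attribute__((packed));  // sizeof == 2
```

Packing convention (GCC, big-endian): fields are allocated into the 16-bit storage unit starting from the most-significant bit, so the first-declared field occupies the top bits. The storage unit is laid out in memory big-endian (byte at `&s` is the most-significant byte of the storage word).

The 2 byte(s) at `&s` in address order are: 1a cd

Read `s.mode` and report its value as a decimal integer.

-2

[0]=0x1a [1]=0xcd (big-endian) → word 0x1acd
state [14+:2] = (word>>14) & 0x3 = 0
ver [11+:3] = (word>>11) & 0x7 = 3
id [8+:3] = (word>>8) & 0x7 = 2
mode [5+:3] = (word>>5) & 0x7 = 6  ←
type [0+:5] = (word>>0) & 0x1f = 13
mode signed 3b, MSB=1: 6 - 8 = -2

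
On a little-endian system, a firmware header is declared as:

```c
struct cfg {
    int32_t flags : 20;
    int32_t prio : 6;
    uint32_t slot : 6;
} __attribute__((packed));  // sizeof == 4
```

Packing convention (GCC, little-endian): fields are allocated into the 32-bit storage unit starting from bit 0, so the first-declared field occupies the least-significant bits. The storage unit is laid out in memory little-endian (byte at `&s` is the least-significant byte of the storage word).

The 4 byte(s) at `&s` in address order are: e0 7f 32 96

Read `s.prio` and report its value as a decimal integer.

[0]=0xe0 [1]=0x7f [2]=0x32 [3]=0x96 (little-endian) → word 0x96327fe0
flags:20 @ bit 0 → (0x96327fe0>>0)&0xfffff = 0x27fe0
prio:6 @ bit 20 → (0x96327fe0>>20)&0x3f = 0x23  ←
slot:6 @ bit 26 → (0x96327fe0>>26)&0x3f = 0x25
prio signed 6b, MSB=1: 35 - 64 = -29

-29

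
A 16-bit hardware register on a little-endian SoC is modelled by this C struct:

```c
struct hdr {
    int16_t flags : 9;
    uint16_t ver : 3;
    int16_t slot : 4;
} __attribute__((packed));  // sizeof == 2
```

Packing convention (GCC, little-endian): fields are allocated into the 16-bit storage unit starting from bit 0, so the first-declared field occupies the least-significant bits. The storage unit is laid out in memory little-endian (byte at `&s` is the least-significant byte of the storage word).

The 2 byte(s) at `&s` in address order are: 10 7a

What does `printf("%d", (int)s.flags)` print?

[0]=0x10 [1]=0x7a (little-endian) → word 0x7a10
flags [0+:9] = (word>>0) & 0x1ff = 16  ←
ver [9+:3] = (word>>9) & 0x7 = 5
slot [12+:4] = (word>>12) & 0xf = 7
flags signed 9b, MSB=0: value = 16

16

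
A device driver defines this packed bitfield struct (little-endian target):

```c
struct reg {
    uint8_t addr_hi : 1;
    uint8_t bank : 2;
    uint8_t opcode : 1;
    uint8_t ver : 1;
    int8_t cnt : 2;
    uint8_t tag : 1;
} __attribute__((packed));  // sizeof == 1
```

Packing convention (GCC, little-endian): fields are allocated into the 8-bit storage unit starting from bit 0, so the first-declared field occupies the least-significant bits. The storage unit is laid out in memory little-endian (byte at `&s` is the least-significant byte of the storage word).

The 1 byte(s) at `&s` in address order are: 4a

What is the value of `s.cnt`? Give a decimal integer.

-2

[0]=0x4a (little-endian) → word 0x4a
addr_hi:1 @ bit 0 → (0x4a>>0)&0x1 = 0x0
bank:2 @ bit 1 → (0x4a>>1)&0x3 = 0x1
opcode:1 @ bit 3 → (0x4a>>3)&0x1 = 0x1
ver:1 @ bit 4 → (0x4a>>4)&0x1 = 0x0
cnt:2 @ bit 5 → (0x4a>>5)&0x3 = 0x2  ←
tag:1 @ bit 7 → (0x4a>>7)&0x1 = 0x0
cnt signed 2b, MSB=1: 2 - 4 = -2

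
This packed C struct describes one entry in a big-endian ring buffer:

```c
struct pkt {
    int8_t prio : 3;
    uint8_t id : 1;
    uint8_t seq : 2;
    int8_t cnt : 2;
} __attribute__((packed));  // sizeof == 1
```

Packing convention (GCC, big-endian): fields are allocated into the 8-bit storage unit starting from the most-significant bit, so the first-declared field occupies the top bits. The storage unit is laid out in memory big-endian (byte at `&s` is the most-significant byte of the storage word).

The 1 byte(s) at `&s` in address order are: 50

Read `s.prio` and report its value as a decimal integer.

2

[0]=0x50 (big-endian) → word 0x50
prio [5+:3] = (word>>5) & 0x7 = 2  ←
id [4+:1] = (word>>4) & 0x1 = 1
seq [2+:2] = (word>>2) & 0x3 = 0
cnt [0+:2] = (word>>0) & 0x3 = 0
prio signed 3b, MSB=0: value = 2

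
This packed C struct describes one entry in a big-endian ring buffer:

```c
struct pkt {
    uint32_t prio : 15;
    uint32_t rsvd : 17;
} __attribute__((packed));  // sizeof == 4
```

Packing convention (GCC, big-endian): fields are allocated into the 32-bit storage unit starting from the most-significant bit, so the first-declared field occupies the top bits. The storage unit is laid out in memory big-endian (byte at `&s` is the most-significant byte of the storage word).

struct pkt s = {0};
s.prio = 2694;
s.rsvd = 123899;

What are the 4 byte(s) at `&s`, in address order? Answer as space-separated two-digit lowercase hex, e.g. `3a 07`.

15 0d e3 fb

[17+:15] prio=2694 & 0x7fff = 0xa86; word=0x150c0000
[0+:17] rsvd=123899 & 0x1ffff = 0x1e3fb; word=0x150de3fb
word = 0x150de3fb → big-endian bytes:
  [0]=0x15  [1]=0x0d  [2]=0xe3  [3]=0xfb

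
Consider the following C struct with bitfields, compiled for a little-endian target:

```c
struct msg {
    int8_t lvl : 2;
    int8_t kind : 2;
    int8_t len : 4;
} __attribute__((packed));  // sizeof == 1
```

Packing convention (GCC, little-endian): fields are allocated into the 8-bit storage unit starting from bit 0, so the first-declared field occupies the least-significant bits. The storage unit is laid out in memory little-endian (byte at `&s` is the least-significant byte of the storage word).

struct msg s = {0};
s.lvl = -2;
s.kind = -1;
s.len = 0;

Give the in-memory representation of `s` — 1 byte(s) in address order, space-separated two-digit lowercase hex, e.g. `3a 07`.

0e

lvl:2 = -2 → 0x2 << 0 → word 0x02
kind:2 = -1 → 0x3 << 2 → word 0x0e
len:4 = 0 → 0x0 << 4 → word 0x0e
word = 0x0e → little-endian bytes:
  [0]=0x0e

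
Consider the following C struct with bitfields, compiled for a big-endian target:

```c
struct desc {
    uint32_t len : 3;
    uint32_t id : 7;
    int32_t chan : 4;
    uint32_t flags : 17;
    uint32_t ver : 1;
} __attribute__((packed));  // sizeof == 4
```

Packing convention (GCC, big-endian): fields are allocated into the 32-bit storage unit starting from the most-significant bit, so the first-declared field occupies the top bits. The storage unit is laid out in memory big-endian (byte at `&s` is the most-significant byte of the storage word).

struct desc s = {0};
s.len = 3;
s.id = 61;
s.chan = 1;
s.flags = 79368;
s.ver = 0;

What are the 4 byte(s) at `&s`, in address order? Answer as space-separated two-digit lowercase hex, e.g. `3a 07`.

6f 46 6c 10

[29+:3] len=3 & 0x7 = 0x3; word=0x60000000
[22+:7] id=61 & 0x7f = 0x3d; word=0x6f400000
[18+:4] chan=1 & 0xf = 0x1; word=0x6f440000
[1+:17] flags=79368 & 0x1ffff = 0x13608; word=0x6f466c10
[0+:1] ver=0 & 0x1 = 0x0; word=0x6f466c10
word = 0x6f466c10 → big-endian bytes:
  [0]=0x6f  [1]=0x46  [2]=0x6c  [3]=0x10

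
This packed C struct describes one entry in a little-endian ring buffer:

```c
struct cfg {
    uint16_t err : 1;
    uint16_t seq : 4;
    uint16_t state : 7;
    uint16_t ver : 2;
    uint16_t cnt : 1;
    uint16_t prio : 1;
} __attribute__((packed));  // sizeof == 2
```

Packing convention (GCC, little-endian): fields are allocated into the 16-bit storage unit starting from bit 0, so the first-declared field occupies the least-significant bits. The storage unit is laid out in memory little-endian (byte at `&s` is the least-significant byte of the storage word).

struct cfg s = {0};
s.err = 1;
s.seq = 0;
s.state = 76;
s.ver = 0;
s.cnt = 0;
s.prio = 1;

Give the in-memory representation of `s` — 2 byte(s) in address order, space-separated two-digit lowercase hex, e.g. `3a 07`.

81 89

[0+:1] err=1 & 0x1 = 0x1; word=0x0001
[1+:4] seq=0 & 0xf = 0x0; word=0x0001
[5+:7] state=76 & 0x7f = 0x4c; word=0x0981
[12+:2] ver=0 & 0x3 = 0x0; word=0x0981
[14+:1] cnt=0 & 0x1 = 0x0; word=0x0981
[15+:1] prio=1 & 0x1 = 0x1; word=0x8981
word = 0x8981 → little-endian bytes:
  [0]=0x81  [1]=0x89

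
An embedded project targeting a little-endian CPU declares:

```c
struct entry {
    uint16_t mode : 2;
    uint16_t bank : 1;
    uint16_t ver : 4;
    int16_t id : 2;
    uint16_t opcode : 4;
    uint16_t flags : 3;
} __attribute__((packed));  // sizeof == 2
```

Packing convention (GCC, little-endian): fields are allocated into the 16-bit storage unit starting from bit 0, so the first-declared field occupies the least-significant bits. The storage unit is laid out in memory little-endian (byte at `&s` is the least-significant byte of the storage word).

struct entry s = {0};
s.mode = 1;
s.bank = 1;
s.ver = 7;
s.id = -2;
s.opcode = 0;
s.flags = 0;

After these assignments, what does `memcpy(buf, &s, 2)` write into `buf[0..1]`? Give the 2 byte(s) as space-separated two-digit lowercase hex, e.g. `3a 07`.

mode (2b) val=1 bits=0x1 at bit 0: 0x0001
bank (1b) val=1 bits=0x1 at bit 2: 0x0005
ver (4b) val=7 bits=0x7 at bit 3: 0x003d
id (2b) val=-2 bits=0x2 at bit 7: 0x013d
opcode (4b) val=0 bits=0x0 at bit 9: 0x013d
flags (3b) val=0 bits=0x0 at bit 13: 0x013d
word = 0x013d → little-endian bytes:
  [0]=0x3d  [1]=0x01

3d 01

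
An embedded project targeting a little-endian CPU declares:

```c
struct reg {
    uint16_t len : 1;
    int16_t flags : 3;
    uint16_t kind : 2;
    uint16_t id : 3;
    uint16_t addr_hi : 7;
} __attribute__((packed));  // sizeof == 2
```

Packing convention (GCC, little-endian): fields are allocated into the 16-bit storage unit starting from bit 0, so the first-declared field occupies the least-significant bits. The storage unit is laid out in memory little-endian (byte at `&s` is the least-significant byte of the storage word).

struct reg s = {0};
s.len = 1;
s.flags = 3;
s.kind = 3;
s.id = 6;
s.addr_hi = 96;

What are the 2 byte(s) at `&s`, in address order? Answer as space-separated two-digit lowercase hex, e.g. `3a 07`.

b7 c1

len (1b) val=1 bits=0x1 at bit 0: 0x0001
flags (3b) val=3 bits=0x3 at bit 1: 0x0007
kind (2b) val=3 bits=0x3 at bit 4: 0x0037
id (3b) val=6 bits=0x6 at bit 6: 0x01b7
addr_hi (7b) val=96 bits=0x60 at bit 9: 0xc1b7
word = 0xc1b7 → little-endian bytes:
  [0]=0xb7  [1]=0xc1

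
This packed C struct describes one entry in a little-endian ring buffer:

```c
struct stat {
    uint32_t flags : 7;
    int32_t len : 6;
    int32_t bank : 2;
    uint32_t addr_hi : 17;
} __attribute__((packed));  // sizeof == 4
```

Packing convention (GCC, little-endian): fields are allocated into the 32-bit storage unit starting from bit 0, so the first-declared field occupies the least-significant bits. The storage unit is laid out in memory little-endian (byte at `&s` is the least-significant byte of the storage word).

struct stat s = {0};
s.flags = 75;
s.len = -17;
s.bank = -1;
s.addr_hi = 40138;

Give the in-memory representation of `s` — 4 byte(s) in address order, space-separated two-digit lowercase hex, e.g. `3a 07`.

flags (7b) val=75 bits=0x4b at bit 0: 0x0000004b
len (6b) val=-17 bits=0x2f at bit 7: 0x000017cb
bank (2b) val=-1 bits=0x3 at bit 13: 0x000077cb
addr_hi (17b) val=40138 bits=0x9cca at bit 15: 0x4e6577cb
word = 0x4e6577cb → little-endian bytes:
  [0]=0xcb  [1]=0x77  [2]=0x65  [3]=0x4e

cb 77 65 4e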